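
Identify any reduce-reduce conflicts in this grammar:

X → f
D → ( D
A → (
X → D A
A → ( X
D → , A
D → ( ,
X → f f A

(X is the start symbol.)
Augment with X' → X and build the canonical LR(0) collection (I0 = CLOSURE({[X' → . X]}), then GOTO on every symbol after a dot until no new states appear). It has 14 states:
  I0: { [D → . ( ,], [D → . ( D], [D → . , A], [X → . D A], [X → . f f A], [X → . f], [X' → . X] }  — shift
  I1: { [D → ( . ,], [D → ( . D], [D → . ( ,], [D → . ( D], [D → . , A] }  — shift
  I2: { [A → . ( X], [A → . (], [D → , . A] }  — shift
  I3: { [A → . ( X], [A → . (], [X → D . A] }  — shift
  I4: { [X' → X .] }  — accept
  I5: { [X → f . f A], [X → f .] }  — shift, reduce
  I6: { [A → . ( X], [A → . (], [X → f f . A] }  — shift
  I7: { [A → ( . X], [A → ( .], [D → . ( ,], [D → . ( D], [D → . , A], [X → . D A], [X → . f f A], [X → . f] }  — shift, reduce
  I8: { [X → f f A .] }  — reduce
  I9: { [A → ( X .] }  — reduce
  I10: { [X → D A .] }  — reduce
  I11: { [D → , A .] }  — reduce
  I12: { [A → . ( X], [A → . (], [D → ( , .], [D → , . A] }  — shift, reduce
  I13: { [D → ( D .] }  — reduce

No state contains more than one complete item.

Answer: No reduce-reduce conflicts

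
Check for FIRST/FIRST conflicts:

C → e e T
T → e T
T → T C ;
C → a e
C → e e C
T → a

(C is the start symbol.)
A FIRST/FIRST conflict occurs when two productions N → α and N → β for the same non-terminal have FIRST(α) ∩ FIRST(β) ≠ ∅ (with ε ∈ FIRST of a nullable right-hand side, so two nullable alternatives also conflict).

FIRST sets of the non-terminals at (or reachable through a nullable prefix from) the front of some alternative:
  FIRST(T) = { 'a', 'e' }

Productions for C:
  C → e e T: FIRST = { 'e' }
  C → a e: FIRST = { 'a' }
  C → e e C: FIRST = { 'e' }
Productions for T:
  T → e T: FIRST = { 'e' }
  T → T C ;: FIRST = { 'a', 'e' }
  T → a: FIRST = { 'a' }

Conflict for C: C → e e T and C → e e C
  Overlap: { 'e' }
Conflict for T: T → e T and T → T C ;
  Overlap: { 'e' }
Conflict for T: T → T C ; and T → a
  Overlap: { 'a' }

Answer: Yes. C → e e T / C → e e C on { 'e' }; T → e T / T → T C ';' on { 'e' }; T → T C ';' / T → a on { 'a' }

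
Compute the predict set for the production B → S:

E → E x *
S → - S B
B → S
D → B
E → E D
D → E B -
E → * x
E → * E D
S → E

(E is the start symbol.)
PREDICT(B → S) = (FIRST(RHS) \ {ε}) ∪ (FOLLOW(B) if ε ∈ FIRST(RHS), i.e. RHS ⇒* ε)
FIRST(S) = { '*', '-' }
FIRST(S) = { '*', '-' }
ε ∉ FIRST(S), so FOLLOW(B) is not added.
PREDICT(B → S) = { '*', '-' }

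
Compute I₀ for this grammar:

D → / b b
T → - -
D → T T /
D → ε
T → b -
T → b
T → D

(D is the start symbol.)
{ [D → . / b b], [D → . T T /], [D → .], [D' → . D], [T → . - -], [T → . D], [T → . b -], [T → . b] }

First, augment the grammar with D' → D
I₀ = CLOSURE({ [D' → . D] }):
  [D' → . D] has the dot before D: add [D → . / b b], [D → . T T /], [D → .]
  [D → . T T /] has the dot before T: add [T → . - -], [T → . b -], [T → . b], [T → . D]
No further items can be added.

I₀ = { [D → . / b b], [D → . T T /], [D → .], [D' → . D], [T → . - -], [T → . D], [T → . b -], [T → . b] }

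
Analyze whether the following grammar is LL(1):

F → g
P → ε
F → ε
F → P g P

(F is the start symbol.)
No. Predict set conflict for F: { 'g' }

A grammar is LL(1) if for each non-terminal N with multiple productions, the predict sets of those productions are pairwise disjoint, where PREDICT(N → α) = (FIRST(α) \ {ε}) ∪ (FOLLOW(N) if α ⇒* ε).

Relevant sets:
  FIRST(P) = { ε }
  FOLLOW(F) = { $ }

For F:
  PREDICT(F → g) = { 'g' }
  PREDICT(F → ε) = { $ }
  PREDICT(F → P g P) = { 'g' }
P has a single production, so nothing to check there.

Conflict found: Predict set conflict for F: { 'g' }
The grammar is NOT LL(1).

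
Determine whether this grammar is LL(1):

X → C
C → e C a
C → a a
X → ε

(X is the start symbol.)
A grammar is LL(1) if for each non-terminal N with multiple productions, the predict sets of those productions are pairwise disjoint, where PREDICT(N → α) = (FIRST(α) \ {ε}) ∪ (FOLLOW(N) if α ⇒* ε).

Relevant sets:
  FIRST(C) = { 'a', 'e' }
  FOLLOW(X) = { $ }

For X:
  PREDICT(X → C) = { 'a', 'e' }
  PREDICT(X → ε) = { $ }
For C:
  PREDICT(C → e C a) = { 'e' }
  PREDICT(C → a a) = { 'a' }

All predict sets are disjoint. The grammar IS LL(1).

Answer: Yes, the grammar is LL(1).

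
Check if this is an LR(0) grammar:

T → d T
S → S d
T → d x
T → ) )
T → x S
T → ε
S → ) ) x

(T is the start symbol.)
No. Shift-reduce conflict between [T → .] and [T → . ) )]

A grammar is LR(0) if no state in the canonical LR(0) collection has:
  - both a shift item (dot before a terminal) and a complete item (shift-reduce conflict), or
  - two or more complete items (reduce-reduce conflict; the accept item [T' → T .] counts as a complete item here).

Augment with T' → T and build the canonical LR(0) collection (I0 = CLOSURE({[T' → . T]}), then GOTO on every symbol after a dot until no new states appear). It has 13 states:
  I0: { [T → . ) )], [T → . d T], [T → . d x], [T → . x S], [T → .], [T' → . T] }  — shift, reduce
  I1: { [T → ) . )] }  — shift
  I2: { [T' → T .] }  — accept
  I3: { [T → . ) )], [T → . d T], [T → . d x], [T → . x S], [T → .], [T → d . T], [T → d . x] }  — shift, reduce
  I4: { [S → . ) ) x], [S → . S d], [T → x . S] }  — shift
  I5: { [S → ) . ) x] }  — shift
  I6: { [S → S . d], [T → x S .] }  — shift, reduce
  I7: { [S → S d .] }  — reduce
  I8: { [S → ) ) . x] }  — shift
  I9: { [S → ) ) x .] }  — reduce
  I10: { [T → d T .] }  — reduce
  I11: { [S → . ) ) x], [S → . S d], [T → d x .], [T → x . S] }  — shift, reduce
  I12: { [T → ) ) .] }  — reduce

Conflict in state I0:
  Shift-reduce conflict between [T → .] and [T → . ) )]
So the grammar is NOT LR(0).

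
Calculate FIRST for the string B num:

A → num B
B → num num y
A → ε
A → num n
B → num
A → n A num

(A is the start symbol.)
FIRST sets of the non-terminals involved (from the grammar, by fixed-point iteration):
  FIRST(B) = { 'num' }

To compute FIRST(B num), process the symbols left to right:
Symbol B is a non-terminal. Add FIRST(B) \ {ε} = { 'num' }
B is not nullable (ε ∉ FIRST(B)), so stop here.
FIRST(B num) = { 'num' }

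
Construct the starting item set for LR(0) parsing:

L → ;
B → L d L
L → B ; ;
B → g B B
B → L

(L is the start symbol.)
First, augment the grammar with L' → L
I₀ = CLOSURE({ [L' → . L] }):
  [L' → . L] has the dot before L: add [L → . ;], [L → . B ; ;]
  [L → . B ; ;] has the dot before B: add [B → . L d L], [B → . g B B], [B → . L]
No further items can be added.

I₀ = { [B → . L d L], [B → . L], [B → . g B B], [L → . ;], [L → . B ; ;], [L' → . L] }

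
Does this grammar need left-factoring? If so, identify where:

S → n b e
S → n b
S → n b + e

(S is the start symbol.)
Yes, S has productions with common prefix 'n b'

Left-factoring is needed when two productions for the same non-terminal
share a common prefix on the right-hand side.

Productions for S:
  S → n b e
  S → n b
  S → n b + e

Found common prefix 'n b' in productions for S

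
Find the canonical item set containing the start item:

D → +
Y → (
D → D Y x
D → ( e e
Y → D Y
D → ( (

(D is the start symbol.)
{ [D → . ( (], [D → . ( e e], [D → . +], [D → . D Y x], [D' → . D] }

First, augment the grammar with D' → D
I₀ = CLOSURE({ [D' → . D] }):
  [D' → . D] has the dot before D: add [D → . +], [D → . D Y x], [D → . ( e e], [D → . ( (]
No further items can be added.

I₀ = { [D → . ( (], [D → . ( e e], [D → . +], [D → . D Y x], [D' → . D] }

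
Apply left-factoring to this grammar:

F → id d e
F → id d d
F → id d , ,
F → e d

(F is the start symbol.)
Left-factoring transforms A → αβ₁ | αβ₂ into A → αA' and A' → β₁ | β₂
(α is the longest common prefix among the alternatives). Repeat until
no nonterminal has two alternatives with a common prefix.

Round 1: F has alternatives sharing prefix 'id d'. Introduce F': F → id d F'
  Add: F' → e
  Add: F' → d
  Add: F' → , ,

No remaining common prefixes — done.

Resulting grammar:
F → id d F'
F' → e
F' → d
F' → , ,
F → e d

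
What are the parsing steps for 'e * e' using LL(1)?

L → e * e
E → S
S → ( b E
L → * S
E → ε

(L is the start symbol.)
Stack is shown with the top on the left.

Stack    Input    Action
------------------------
L $      e * e $  output L → e * e
e * e $  e * e $  match 'e'
* e $    * e $    match '*'
e $      e $      match 'e'
$        $        accept

The string is accepted.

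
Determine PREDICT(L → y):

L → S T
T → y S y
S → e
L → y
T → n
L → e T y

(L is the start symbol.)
PREDICT(L → y) = (FIRST(RHS) \ {ε}) ∪ (FOLLOW(L) if ε ∈ FIRST(RHS), i.e. RHS ⇒* ε)
FIRST(y) = { 'y' }
ε ∉ FIRST(y), so FOLLOW(L) is not added.
PREDICT(L → y) = { 'y' }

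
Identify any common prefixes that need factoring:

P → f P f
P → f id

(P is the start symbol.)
Left-factoring is needed when two productions for the same non-terminal
share a common prefix on the right-hand side.

Productions for P:
  P → f P f
  P → f id

Found common prefix 'f' in productions for P

Answer: Yes, P has productions with common prefix 'f'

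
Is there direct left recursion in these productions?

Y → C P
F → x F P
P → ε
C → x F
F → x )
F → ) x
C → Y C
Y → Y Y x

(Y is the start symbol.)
Y → C P: starts with C
F → x F P: starts with x
P → ε: starts with ε
C → x F: starts with x
F → x ): starts with x
F → ) x: starts with ')'
C → Y C: starts with Y
Y → Y Y x: LEFT RECURSIVE (starts with Y)

The grammar has direct left recursion on: Y.

Answer: Yes, Y is left-recursive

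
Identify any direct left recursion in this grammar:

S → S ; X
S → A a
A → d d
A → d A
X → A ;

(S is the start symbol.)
Yes, S is left-recursive

Direct left recursion occurs when N → N α for some non-terminal N (the right-hand side begins with the left-hand side itself).

S → S ; X: LEFT RECURSIVE (starts with S)
S → A a: starts with A
A → d d: starts with d
A → d A: starts with d
X → A ;: starts with A

The grammar has direct left recursion on: S.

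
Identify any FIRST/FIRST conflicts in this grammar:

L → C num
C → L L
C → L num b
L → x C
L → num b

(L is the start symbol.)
Yes. L → C num / L → x C on { 'x' }; L → C num / L → num b on { 'num' }; C → L L / C → L num b on { 'num', 'x' }

A FIRST/FIRST conflict occurs when two productions N → α and N → β for the same non-terminal have FIRST(α) ∩ FIRST(β) ≠ ∅ (with ε ∈ FIRST of a nullable right-hand side, so two nullable alternatives also conflict).

FIRST sets of the non-terminals at (or reachable through a nullable prefix from) the front of some alternative:
  FIRST(C) = { 'num', 'x' }
  FIRST(L) = { 'num', 'x' }

Productions for L:
  L → C num: FIRST = { 'num', 'x' }
  L → x C: FIRST = { 'x' }
  L → num b: FIRST = { 'num' }
Productions for C:
  C → L L: FIRST = { 'num', 'x' }
  C → L num b: FIRST = { 'num', 'x' }

Conflict for L: L → C num and L → x C
  Overlap: { 'x' }
Conflict for L: L → C num and L → num b
  Overlap: { 'num' }
Conflict for C: C → L L and C → L num b
  Overlap: { 'num', 'x' }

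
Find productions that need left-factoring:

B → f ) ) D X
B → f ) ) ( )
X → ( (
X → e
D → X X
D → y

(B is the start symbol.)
Left-factoring is needed when two productions for the same non-terminal
share a common prefix on the right-hand side.

Productions for B:
  B → f ) ) D X
  B → f ) ) ( )
Productions for X:
  X → ( (
  X → e
Productions for D:
  D → X X
  D → y

Found common prefix 'f ) )' in productions for B

Answer: Yes, B has productions with common prefix 'f ) )'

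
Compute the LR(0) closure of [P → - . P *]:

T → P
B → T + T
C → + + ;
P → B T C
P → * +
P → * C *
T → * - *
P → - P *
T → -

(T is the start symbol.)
{ [B → . T + T], [P → - . P *], [P → . * +], [P → . * C *], [P → . - P *], [P → . B T C], [T → . * - *], [T → . -], [T → . P] }

To compute CLOSURE, for each item [A → α.Bβ] where B is a non-terminal, add [B → .γ] for all productions B → γ; repeat for the newly added items until nothing changes.

Start with: [P → - . P *]
  [P → - . P *] has the dot before P: add [P → . B T C], [P → . * +], [P → . * C *], [P → . - P *]
  [P → . B T C] has the dot before B: add [B → . T + T]
  [B → . T + T] has the dot before T: add [T → . P], [T → . * - *], [T → . -]
No further items can be added.

CLOSURE = { [B → . T + T], [P → - . P *], [P → . * +], [P → . * C *], [P → . - P *], [P → . B T C], [T → . * - *], [T → . -], [T → . P] }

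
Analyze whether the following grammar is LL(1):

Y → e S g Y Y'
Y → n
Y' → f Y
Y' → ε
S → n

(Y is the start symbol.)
Relevant sets:
  FOLLOW(Y') = { $, 'f' }

For Y:
  PREDICT(Y → e S g Y Y') = { 'e' }
  PREDICT(Y → n) = { 'n' }
For Y':
  PREDICT(Y' → f Y) = { 'f' }
  PREDICT(Y' → ε) = { $, 'f' }
S has a single production, so nothing to check there.

Conflict found: Predict set conflict for Y': { 'f' }
The grammar is NOT LL(1).

Answer: No. Predict set conflict for Y': { 'f' }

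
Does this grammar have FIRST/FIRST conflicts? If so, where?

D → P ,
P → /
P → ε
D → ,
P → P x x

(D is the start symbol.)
FIRST sets of the non-terminals at (or reachable through a nullable prefix from) the front of some alternative:
  FIRST(P) = { '/', 'x', ε }

Productions for D:
  D → P ,: FIRST = { ',', '/', 'x' }
  D → ,: FIRST = { ',' }
Productions for P:
  P → /: FIRST = { '/' }
  P → ε: FIRST = { ε }
  P → P x x: FIRST = { '/', 'x' }

Conflict for D: D → P , and D → ,
  Overlap: { ',' }
Conflict for P: P → / and P → P x x
  Overlap: { '/' }

Answer: Yes. D → P ',' / D → ',' on { ',' }; P → '/' / P → P x x on { '/' }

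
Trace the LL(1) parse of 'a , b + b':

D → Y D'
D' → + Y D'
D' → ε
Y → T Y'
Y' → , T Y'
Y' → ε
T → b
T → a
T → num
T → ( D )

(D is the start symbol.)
LL(1) parsing maintains a stack (initially the start symbol over $) and the input. At each step: if the stack top is a terminal, match it against the current input token; if it is a non-terminal N, replace it with the RHS of M[N, lookahead] (the unique production whose predict set contains the lookahead).

Stack is shown with the top on the left.

Stack        Input        Action
--------------------------------
D $          a , b + b $  output D → Y D'
Y D' $       a , b + b $  output Y → T Y'
T Y' D' $    a , b + b $  output T → a
a Y' D' $    a , b + b $  match 'a'
Y' D' $      , b + b $    output Y' → , T Y'
, T Y' D' $  , b + b $    match ','
T Y' D' $    b + b $      output T → b
b Y' D' $    b + b $      match 'b'
Y' D' $      + b $        output Y' → ε
D' $         + b $        output D' → + Y D'
+ Y D' $     + b $        match '+'
Y D' $       b $          output Y → T Y'
T Y' D' $    b $          output T → b
b Y' D' $    b $          match 'b'
Y' D' $      $            output Y' → ε
D' $         $            output D' → ε
$            $            accept

The string is accepted.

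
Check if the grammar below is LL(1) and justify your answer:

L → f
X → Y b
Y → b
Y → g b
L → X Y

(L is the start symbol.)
Relevant sets:
  FIRST(X) = { 'b', 'g' }

For L:
  PREDICT(L → f) = { 'f' }
  PREDICT(L → X Y) = { 'b', 'g' }
For Y:
  PREDICT(Y → b) = { 'b' }
  PREDICT(Y → g b) = { 'g' }
X has a single production, so nothing to check there.

All predict sets are disjoint. The grammar IS LL(1).

Answer: Yes, the grammar is LL(1).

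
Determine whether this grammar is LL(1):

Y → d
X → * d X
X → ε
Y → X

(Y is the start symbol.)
A grammar is LL(1) if for each non-terminal N with multiple productions, the predict sets of those productions are pairwise disjoint, where PREDICT(N → α) = (FIRST(α) \ {ε}) ∪ (FOLLOW(N) if α ⇒* ε).

Relevant sets:
  FIRST(X) = { '*', ε }
  FOLLOW(Y) = { $ }
  FOLLOW(X) = { $ }

For Y:
  PREDICT(Y → d) = { 'd' }
  PREDICT(Y → X) = { $, '*' }
For X:
  PREDICT(X → '*' d X) = { '*' }
  PREDICT(X → ε) = { $ }

All predict sets are disjoint. The grammar IS LL(1).

Answer: Yes, the grammar is LL(1).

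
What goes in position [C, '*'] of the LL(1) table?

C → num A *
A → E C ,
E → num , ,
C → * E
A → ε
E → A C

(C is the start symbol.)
To find M[C, '*'], we find productions for C where '*' is in the predict set (PREDICT(N → α) = (FIRST(α) \ {ε}) ∪ (FOLLOW(N) if α ⇒* ε)).

C → num A *: PREDICT = { 'num' }
C → * E: PREDICT = { '*' }
  '*' is in predict set, so this production goes in M[C, '*']

M[C, '*'] = C → * E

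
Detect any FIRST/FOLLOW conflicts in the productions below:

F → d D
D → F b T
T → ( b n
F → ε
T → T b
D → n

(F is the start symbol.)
A FIRST/FOLLOW conflict occurs when a non-terminal N has a nullable alternative N → β (β ⇒* ε) and another alternative N → α with FIRST(α) ∩ FOLLOW(N) ≠ ∅: on such a lookahead the parser cannot decide between expanding α and letting N vanish via β.

Nullable non-terminals: F.

F: nullable alternative(s) F → ε; FOLLOW(F) = { $, 'b' }
  F → d D: FIRST \ {ε} = { 'd' } — disjoint from FOLLOW(F)
  F → ε: FIRST \ {ε} = { } — this is the only nullable alternative, skip

D, T have no nullable alternative, so no FIRST/FOLLOW check is needed there.

No FIRST/FOLLOW conflicts found.

Answer: No FIRST/FOLLOW conflicts.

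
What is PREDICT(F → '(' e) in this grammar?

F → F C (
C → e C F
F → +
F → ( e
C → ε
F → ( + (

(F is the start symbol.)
{ '(' }

PREDICT(F → '(' e) = (FIRST(RHS) \ {ε}) ∪ (FOLLOW(F) if ε ∈ FIRST(RHS), i.e. RHS ⇒* ε)
FIRST('(' e) = { '(' }
ε ∉ FIRST('(' e), so FOLLOW(F) is not added.
PREDICT(F → '(' e) = { '(' }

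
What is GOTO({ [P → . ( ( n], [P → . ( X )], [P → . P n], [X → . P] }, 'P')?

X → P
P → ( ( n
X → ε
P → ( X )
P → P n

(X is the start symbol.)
{ [P → P . n], [X → P .] }

GOTO(I, 'P') = CLOSURE({ [A → αX.β] : [A → α.Xβ] ∈ I, X = 'P' })

Items with dot before 'P', with the dot advanced:
  [P → . P n] → [P → P . n]
  [X → . P] → [X → P .]
Closure adds nothing (no advanced item has the dot before a non-terminal).

GOTO = { [P → P . n], [X → P .] }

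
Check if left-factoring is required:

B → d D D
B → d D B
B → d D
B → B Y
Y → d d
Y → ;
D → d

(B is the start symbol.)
Left-factoring is needed when two productions for the same non-terminal
share a common prefix on the right-hand side.

Productions for B:
  B → d D D
  B → d D B
  B → d D
  B → B Y
Productions for Y:
  Y → d d
  Y → ;

Found common prefix 'd D' in productions for B

Answer: Yes, B has productions with common prefix 'd D'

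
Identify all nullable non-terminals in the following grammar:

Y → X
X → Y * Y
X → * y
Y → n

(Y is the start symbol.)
None

A non-terminal is nullable if it can derive ε (the empty string): either it has an ε-production, or it has a production whose right-hand side consists entirely of nullable non-terminals.

There are no ε-productions, so no non-terminal can derive ε.
No non-terminals are nullable.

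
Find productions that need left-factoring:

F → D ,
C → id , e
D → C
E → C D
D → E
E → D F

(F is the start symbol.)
No, left-factoring is not needed

Left-factoring is needed when two productions for the same non-terminal
share a common prefix on the right-hand side.

Productions for D:
  D → C
  D → E
Productions for E:
  E → C D
  E → D F

No common prefixes found.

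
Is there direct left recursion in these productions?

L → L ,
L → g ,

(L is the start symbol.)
Yes, L is left-recursive

L → L ,: LEFT RECURSIVE (starts with L)
L → g ,: starts with g

The grammar has direct left recursion on: L.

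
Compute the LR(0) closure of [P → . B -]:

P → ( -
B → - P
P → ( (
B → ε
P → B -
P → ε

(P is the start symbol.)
Start with: [P → . B -]
  [P → . B -] has the dot before B: add [B → . - P], [B → .]
No further items can be added.

CLOSURE = { [B → . - P], [B → .], [P → . B -] }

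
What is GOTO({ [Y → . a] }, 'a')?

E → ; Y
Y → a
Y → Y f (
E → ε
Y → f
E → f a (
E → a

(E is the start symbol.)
GOTO(I, 'a') = CLOSURE({ [A → αX.β] : [A → α.Xβ] ∈ I, X = 'a' })

Items with dot before 'a', with the dot advanced:
  [Y → . a] → [Y → a .]
Closure adds nothing (no advanced item has the dot before a non-terminal).

GOTO = { [Y → a .] }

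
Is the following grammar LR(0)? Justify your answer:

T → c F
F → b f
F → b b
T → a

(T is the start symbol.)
Yes, the grammar is LR(0)

A grammar is LR(0) if no state in the canonical LR(0) collection has:
  - both a shift item (dot before a terminal) and a complete item (shift-reduce conflict), or
  - two or more complete items (reduce-reduce conflict; the accept item [T' → T .] counts as a complete item here).

Augment with T' → T and build the canonical LR(0) collection (I0 = CLOSURE({[T' → . T]}), then GOTO on every symbol after a dot until no new states appear). It has 8 states:
  I0: { [T → . a], [T → . c F], [T' → . T] }  — shift
  I1: { [T' → T .] }  — accept
  I2: { [T → a .] }  — reduce
  I3: { [F → . b b], [F → . b f], [T → c . F] }  — shift
  I4: { [T → c F .] }  — reduce
  I5: { [F → b . b], [F → b . f] }  — shift
  I6: { [F → b b .] }  — reduce
  I7: { [F → b f .] }  — reduce

Every state is either a pure shift/goto state or contains exactly one complete item and nothing to shift — no conflicts. The grammar is LR(0).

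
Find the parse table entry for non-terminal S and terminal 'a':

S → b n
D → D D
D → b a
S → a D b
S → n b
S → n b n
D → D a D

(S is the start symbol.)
S → a D b

To find M[S, 'a'], we find productions for S where 'a' is in the predict set (PREDICT(N → α) = (FIRST(α) \ {ε}) ∪ (FOLLOW(N) if α ⇒* ε)).

S → b n: PREDICT = { 'b' }
S → a D b: PREDICT = { 'a' }
  'a' is in predict set, so this production goes in M[S, 'a']
S → n b: PREDICT = { 'n' }
S → n b n: PREDICT = { 'n' }

M[S, 'a'] = S → a D b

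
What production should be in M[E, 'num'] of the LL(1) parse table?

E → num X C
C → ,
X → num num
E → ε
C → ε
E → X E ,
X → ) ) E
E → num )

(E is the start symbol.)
To find M[E, 'num'], we find productions for E where 'num' is in the predict set (PREDICT(N → α) = (FIRST(α) \ {ε}) ∪ (FOLLOW(N) if α ⇒* ε)).

Relevant sets:
  FIRST(X) = { ')', 'num' }
  FOLLOW(E) = { $, ')', ',', 'num' }

E → num X C: PREDICT = { 'num' }
  'num' is in predict set, so this production goes in M[E, 'num']
E → ε: PREDICT = { $, ')', ',', 'num' }
  'num' is in predict set, so this production goes in M[E, 'num']
E → X E ,: PREDICT = { ')', 'num' }
  'num' is in predict set, so this production goes in M[E, 'num']
E → num ): PREDICT = { 'num' }
  'num' is in predict set, so this production goes in M[E, 'num']

M[E, 'num'] = E → num X C, E → ε, E → X E ,, E → num )  (a multiply-defined cell — the grammar is not LL(1))

Answer: E → num X C, E → ε, E → X E ,, E → num )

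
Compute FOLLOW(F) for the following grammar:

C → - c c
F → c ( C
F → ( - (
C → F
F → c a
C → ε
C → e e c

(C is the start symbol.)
{ $ }

To compute FOLLOW(F), find every occurrence of F on a right-hand side N → α F β: add FIRST(β) \ {ε}, and if β is empty or nullable also add FOLLOW(N). Iterate to a fixed point.

In C → F: F is at the end, add FOLLOW(C)

The FOLLOW sets referred to above (computed the same way, to a fixed point):
  FOLLOW(C) = { $ }

Taking the union: FOLLOW(F) = { $ }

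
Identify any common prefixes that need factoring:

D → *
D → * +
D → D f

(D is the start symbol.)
Yes, D has productions with common prefix '*'

Left-factoring is needed when two productions for the same non-terminal
share a common prefix on the right-hand side.

Productions for D:
  D → *
  D → * +
  D → D f

Found common prefix '*' in productions for D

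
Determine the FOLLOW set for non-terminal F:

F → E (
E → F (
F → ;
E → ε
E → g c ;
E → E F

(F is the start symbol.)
To compute FOLLOW(F), find every occurrence of F on a right-hand side N → α F β: add FIRST(β) \ {ε}, and if β is empty or nullable also add FOLLOW(N). Iterate to a fixed point.

F is the start symbol, so $ ∈ FOLLOW(F).
In E → F (: F is followed by '(', add FIRST('(') \ {ε} = { '(' }
In E → E F: F is at the end, add FOLLOW(E)

The FOLLOW sets referred to above (computed the same way, to a fixed point):
  FOLLOW(E) = { '(', ';', 'g' }

Taking the union: FOLLOW(F) = { $, '(', ';', 'g' }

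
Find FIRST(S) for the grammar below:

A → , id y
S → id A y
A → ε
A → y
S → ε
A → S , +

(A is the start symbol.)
{ 'id', ε }

To compute FIRST(S), examine every production with S on the left-hand side, reading each right-hand side left to right until a non-nullable symbol is reached.

From S → id A y:
  - id is a terminal: add 'id' and stop
From S → ε:
  - ε-production, so ε ∈ FIRST(S)

Collecting: FIRST(S) = { 'id', ε }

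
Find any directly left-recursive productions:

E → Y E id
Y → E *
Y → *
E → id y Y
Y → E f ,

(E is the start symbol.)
E → Y E id: starts with Y
Y → E *: starts with E
Y → *: starts with '*'
E → id y Y: starts with id
Y → E f ,: starts with E

No direct left recursion found.

Answer: No direct left recursion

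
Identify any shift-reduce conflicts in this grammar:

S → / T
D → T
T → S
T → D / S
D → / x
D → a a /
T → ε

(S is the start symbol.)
A shift-reduce conflict occurs when an LR(0) state has both:
  - a complete (reduce) item [A → α .] (dot at the end), and
  - a shift item [B → β . c γ] (dot before a terminal).

Augment with S' → S and build the canonical LR(0) collection (I0 = CLOSURE({[S' → . S]}), then GOTO on every symbol after a dot until no new states appear). It has 13 states:
  I0: { [S → . / T], [S' → . S] }  — shift
  I1: { [D → . / x], [D → . T], [D → . a a /], [S → . / T], [S → / . T], [T → . D / S], [T → . S], [T → .] }  — shift, reduce
  I2: { [S' → S .] }  — accept
  I3: { [D → . / x], [D → . T], [D → . a a /], [D → / . x], [S → . / T], [S → / . T], [T → . D / S], [T → . S], [T → .] }  — shift, reduce
  I4: { [T → D . / S] }  — shift
  I5: { [T → S .] }  — reduce
  I6: { [D → T .], [S → / T .] }  — 2 reduces
  I7: { [D → a . a /] }  — shift
  I8: { [D → a a . /] }  — shift
  I9: { [D → a a / .] }  — reduce
  I10: { [S → . / T], [T → D / . S] }  — shift
  I11: { [T → D / S .] }  — reduce
  I12: { [D → / x .] }  — reduce

I1 contains reduce item [T → .] and shift items [D → . / x], [D → . a a /], [S → . / T] — shift-reduce conflict.
I3 contains reduce item [T → .] and shift items [D → . / x], [D → / . x], [D → . a a /], [S → . / T] — shift-reduce conflict.

Answer: Yes — I1: [T → .] vs [D → . / x]; I3: [T → .] vs [D → . / x]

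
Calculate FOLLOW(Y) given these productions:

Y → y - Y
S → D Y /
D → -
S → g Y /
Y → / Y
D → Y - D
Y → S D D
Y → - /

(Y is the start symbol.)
Y is the start symbol, so $ ∈ FOLLOW(Y).
In Y → y - Y: Y is at the end; this adds FOLLOW(Y) to itself — nothing new
In S → D Y /: Y is followed by '/', add FIRST('/') \ {ε} = { '/' }
In S → g Y /: Y is followed by '/', add FIRST('/') \ {ε} = { '/' }
In Y → / Y: Y is at the end; this adds FOLLOW(Y) to itself — nothing new
In D → Y - D: Y is followed by '-' D, add FIRST('-' D) \ {ε} = { '-' }

Taking the union: FOLLOW(Y) = { $, '-', '/' }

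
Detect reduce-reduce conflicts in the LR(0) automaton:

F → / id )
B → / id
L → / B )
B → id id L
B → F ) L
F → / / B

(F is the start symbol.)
No reduce-reduce conflicts

A reduce-reduce conflict occurs when an LR(0) state has two complete items [A → α .] and [B → β .] — both call for a reduction, and with no lookahead the parser cannot choose between them.

Augment with F' → F and build the canonical LR(0) collection (I0 = CLOSURE({[F' → . F]}), then GOTO on every symbol after a dot until no new states appear). It has 18 states:
  I0: { [F → . / / B], [F → . / id )], [F' → . F] }  — shift
  I1: { [F → / . / B], [F → / . id )] }  — shift
  I2: { [F' → F .] }  — accept
  I3: { [B → . / id], [B → . F ) L], [B → . id id L], [F → . / / B], [F → . / id )], [F → / / . B] }  — shift
  I4: { [F → / id . )] }  — shift
  I5: { [F → / id ) .] }  — reduce
  I6: { [B → / . id], [F → / . / B], [F → / . id )] }  — shift
  I7: { [F → / / B .] }  — reduce
  I8: { [B → F . ) L] }  — shift
  I9: { [B → id . id L] }  — shift
  I10: { [B → id id . L], [L → . / B )] }  — shift
  I11: { [B → . / id], [B → . F ) L], [B → . id id L], [F → . / / B], [F → . / id )], [L → / . B )] }  — shift
  I12: { [B → id id L .] }  — reduce
  I13: { [L → / B . )] }  — shift
  I14: { [L → / B ) .] }  — reduce
  I15: { [B → F ) . L], [L → . / B )] }  — shift
  I16: { [B → F ) L .] }  — reduce
  I17: { [B → / id .], [F → / id . )] }  — shift, reduce

No state contains more than one complete item.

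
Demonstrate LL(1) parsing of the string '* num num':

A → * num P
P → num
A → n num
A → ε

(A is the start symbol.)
LL(1) parsing maintains a stack (initially the start symbol over $) and the input. At each step: if the stack top is a terminal, match it against the current input token; if it is a non-terminal N, replace it with the RHS of M[N, lookahead] (the unique production whose predict set contains the lookahead).

Stack is shown with the top on the left.

Stack      Input        Action
------------------------------
A $        * num num $  output A → * num P
* num P $  * num num $  match '*'
num P $    num num $    match 'num'
P $        num $        output P → num
num $      num $        match 'num'
$          $            accept

The string is accepted.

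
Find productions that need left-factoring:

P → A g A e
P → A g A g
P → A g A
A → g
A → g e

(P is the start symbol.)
Left-factoring is needed when two productions for the same non-terminal
share a common prefix on the right-hand side.

Productions for P:
  P → A g A e
  P → A g A g
  P → A g A
Productions for A:
  A → g
  A → g e

Found common prefix 'A g A' in productions for P
Found common prefix 'g' in productions for A

Answer: Yes, P has productions with common prefix 'A g A'; A has productions with common prefix 'g'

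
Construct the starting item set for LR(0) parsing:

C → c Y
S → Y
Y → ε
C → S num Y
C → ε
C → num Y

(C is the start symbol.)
First, augment the grammar with C' → C
I₀ = CLOSURE({ [C' → . C] }):
  [C' → . C] has the dot before C: add [C → . c Y], [C → . S num Y], [C → .], [C → . num Y]
  [C → . S num Y] has the dot before S: add [S → . Y]
  [S → . Y] has the dot before Y: add [Y → .]
No further items can be added.

I₀ = { [C → . S num Y], [C → . c Y], [C → . num Y], [C → .], [C' → . C], [S → . Y], [Y → .] }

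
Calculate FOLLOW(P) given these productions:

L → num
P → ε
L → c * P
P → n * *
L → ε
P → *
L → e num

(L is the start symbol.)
To compute FOLLOW(P), find every occurrence of P on a right-hand side N → α P β: add FIRST(β) \ {ε}, and if β is empty or nullable also add FOLLOW(N). Iterate to a fixed point.

In L → c * P: P is at the end, add FOLLOW(L)

The FOLLOW sets referred to above (computed the same way, to a fixed point):
  FOLLOW(L) = { $ }

Taking the union: FOLLOW(P) = { $ }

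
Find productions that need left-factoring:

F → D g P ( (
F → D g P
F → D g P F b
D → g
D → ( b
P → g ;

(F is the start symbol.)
Yes, F has productions with common prefix 'D g P'

Left-factoring is needed when two productions for the same non-terminal
share a common prefix on the right-hand side.

Productions for F:
  F → D g P ( (
  F → D g P
  F → D g P F b
Productions for D:
  D → g
  D → ( b

Found common prefix 'D g P' in productions for F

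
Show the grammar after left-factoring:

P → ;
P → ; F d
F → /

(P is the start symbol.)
Left-factoring transforms A → αβ₁ | αβ₂ into A → αA' and A' → β₁ | β₂
(α is the longest common prefix among the alternatives). Repeat until
no nonterminal has two alternatives with a common prefix.

Round 1: P has alternatives sharing prefix ';'. Introduce P': P → ; P'
  Add: P' → ε
  Add: P' → F d

No remaining common prefixes — done.

Resulting grammar:
P → ; P'
P' → ε
P' → F d
F → /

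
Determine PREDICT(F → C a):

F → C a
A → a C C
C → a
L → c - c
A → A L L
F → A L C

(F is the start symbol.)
PREDICT(F → C a) = (FIRST(RHS) \ {ε}) ∪ (FOLLOW(F) if ε ∈ FIRST(RHS), i.e. RHS ⇒* ε)
FIRST(C) = { 'a' }
FIRST(C a) = { 'a' }
ε ∉ FIRST(C a), so FOLLOW(F) is not added.
PREDICT(F → C a) = { 'a' }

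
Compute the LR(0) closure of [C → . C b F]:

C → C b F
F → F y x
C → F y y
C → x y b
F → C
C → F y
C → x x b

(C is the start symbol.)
Start with: [C → . C b F]
  [C → . C b F] has the dot before C: add [C → . F y y], [C → . x y b], [C → . F y], [C → . x x b]
  [C → . F y y] has the dot before F: add [F → . F y x], [F → . C]
No further items can be added.

CLOSURE = { [C → . C b F], [C → . F y y], [C → . F y], [C → . x x b], [C → . x y b], [F → . C], [F → . F y x] }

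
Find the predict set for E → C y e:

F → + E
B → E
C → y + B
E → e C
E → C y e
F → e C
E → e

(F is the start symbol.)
{ 'y' }

PREDICT(E → C y e) = (FIRST(RHS) \ {ε}) ∪ (FOLLOW(E) if ε ∈ FIRST(RHS), i.e. RHS ⇒* ε)
FIRST(C) = { 'y' }
FIRST(C y e) = { 'y' }
ε ∉ FIRST(C y e), so FOLLOW(E) is not added.
PREDICT(E → C y e) = { 'y' }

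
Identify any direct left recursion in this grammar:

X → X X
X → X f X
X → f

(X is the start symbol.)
X → X X: LEFT RECURSIVE (starts with X)
X → X f X: LEFT RECURSIVE (starts with X)
X → f: starts with f

The grammar has direct left recursion on: X.

Answer: Yes, X is left-recursive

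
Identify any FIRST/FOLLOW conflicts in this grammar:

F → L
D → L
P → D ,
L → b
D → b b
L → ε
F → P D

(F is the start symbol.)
No FIRST/FOLLOW conflicts.

Nullable non-terminals: D, F, L.
FIRST sets used below: FIRST(L) = { 'b', ε }, FIRST(P) = { ',', 'b' }

D: nullable alternative(s) D → L; FOLLOW(D) = { $, ',' }
  D → L: FIRST \ {ε} = { 'b' } — this is the only nullable alternative, skip
  D → b b: FIRST \ {ε} = { 'b' } — disjoint from FOLLOW(D)

F: nullable alternative(s) F → L; FOLLOW(F) = { $ }
  F → L: FIRST \ {ε} = { 'b' } — this is the only nullable alternative, skip
  F → P D: FIRST \ {ε} = { ',', 'b' } — disjoint from FOLLOW(F)

L: nullable alternative(s) L → ε; FOLLOW(L) = { $, ',' }
  L → b: FIRST \ {ε} = { 'b' } — disjoint from FOLLOW(L)
  L → ε: FIRST \ {ε} = { } — this is the only nullable alternative, skip

P has no nullable alternative, so no FIRST/FOLLOW check is needed there.

No FIRST/FOLLOW conflicts found.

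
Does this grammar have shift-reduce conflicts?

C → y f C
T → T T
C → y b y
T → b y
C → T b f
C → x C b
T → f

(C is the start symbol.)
Yes — I14: [T → T T .] vs [T → . b y]

Augment with C' → C and build the canonical LR(0) collection (I0 = CLOSURE({[C' → . C]}), then GOTO on every symbol after a dot until no new states appear). It has 17 states:
  I0: { [C → . T b f], [C → . x C b], [C → . y b y], [C → . y f C], [C' → . C], [T → . T T], [T → . b y], [T → . f] }  — shift
  I1: { [C' → C .] }  — accept
  I2: { [C → T . b f], [T → . T T], [T → . b y], [T → . f], [T → T . T] }  — shift
  I3: { [T → b . y] }  — shift
  I4: { [T → f .] }  — reduce
  I5: { [C → . T b f], [C → . x C b], [C → . y b y], [C → . y f C], [C → x . C b], [T → . T T], [T → . b y], [T → . f] }  — shift
  I6: { [C → y . b y], [C → y . f C] }  — shift
  I7: { [C → y b . y] }  — shift
  I8: { [C → . T b f], [C → . x C b], [C → . y b y], [C → . y f C], [C → y f . C], [T → . T T], [T → . b y], [T → . f] }  — shift
  I9: { [C → y f C .] }  — reduce
  I10: { [C → y b y .] }  — reduce
  I11: { [C → x C . b] }  — shift
  I12: { [C → x C b .] }  — reduce
  I13: { [T → b y .] }  — reduce
  I14: { [T → . T T], [T → . b y], [T → . f], [T → T . T], [T → T T .] }  — shift, reduce
  I15: { [C → T b . f], [T → b . y] }  — shift
  I16: { [C → T b f .] }  — reduce

I14 contains reduce item [T → T T .] and shift items [T → . b y], [T → . f] — shift-reduce conflict.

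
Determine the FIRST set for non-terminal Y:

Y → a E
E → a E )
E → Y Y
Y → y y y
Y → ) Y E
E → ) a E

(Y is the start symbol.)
To compute FIRST(Y), examine every production with Y on the left-hand side, reading each right-hand side left to right until a non-nullable symbol is reached.

From Y → a E:
  - a is a terminal: add 'a' and stop
From Y → y y y:
  - y is a terminal: add 'y' and stop
From Y → ) Y E:
  - ')' is a terminal: add ')' and stop

Collecting: FIRST(Y) = { ')', 'a', 'y' }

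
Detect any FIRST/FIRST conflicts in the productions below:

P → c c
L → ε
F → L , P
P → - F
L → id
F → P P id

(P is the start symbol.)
No FIRST/FIRST conflicts.

FIRST sets of the non-terminals at (or reachable through a nullable prefix from) the front of some alternative:
  FIRST(L) = { 'id', ε }
  FIRST(P) = { '-', 'c' }

Productions for P:
  P → c c: FIRST = { 'c' }
  P → - F: FIRST = { '-' }
Productions for L:
  L → ε: FIRST = { ε }
  L → id: FIRST = { 'id' }
Productions for F:
  F → L , P: FIRST = { ',', 'id' }
  F → P P id: FIRST = { '-', 'c' }

All alternatives of each non-terminal have pairwise disjoint FIRST sets.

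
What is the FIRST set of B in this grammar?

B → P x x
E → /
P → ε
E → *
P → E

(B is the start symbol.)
{ '*', '/', 'x' }

To compute FIRST(B), examine every production with B on the left-hand side, reading each right-hand side left to right until a non-nullable symbol is reached.

FIRST sets of the other non-terminals involved (by the same procedure, iterated to a fixed point):
  FIRST(P) = { '*', '/', ε }

From B → P x x:
  - P is a non-terminal: add FIRST(P) \ {ε} = { '*', '/' }
    P is nullable, so continue to the next symbol
  - x is a terminal: add 'x' and stop

Collecting: FIRST(B) = { '*', '/', 'x' }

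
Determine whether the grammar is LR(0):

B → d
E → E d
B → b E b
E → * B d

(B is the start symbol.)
Yes, the grammar is LR(0)

A grammar is LR(0) if no state in the canonical LR(0) collection has:
  - both a shift item (dot before a terminal) and a complete item (shift-reduce conflict), or
  - two or more complete items (reduce-reduce conflict; the accept item [B' → B .] counts as a complete item here).

Augment with B' → B and build the canonical LR(0) collection (I0 = CLOSURE({[B' → . B]}), then GOTO on every symbol after a dot until no new states appear). It has 10 states:
  I0: { [B → . b E b], [B → . d], [B' → . B] }  — shift
  I1: { [B' → B .] }  — accept
  I2: { [B → b . E b], [E → . * B d], [E → . E d] }  — shift
  I3: { [B → d .] }  — reduce
  I4: { [B → . b E b], [B → . d], [E → * . B d] }  — shift
  I5: { [B → b E . b], [E → E . d] }  — shift
  I6: { [B → b E b .] }  — reduce
  I7: { [E → E d .] }  — reduce
  I8: { [E → * B . d] }  — shift
  I9: { [E → * B d .] }  — reduce

Every state is either a pure shift/goto state or contains exactly one complete item and nothing to shift — no conflicts. The grammar is LR(0).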